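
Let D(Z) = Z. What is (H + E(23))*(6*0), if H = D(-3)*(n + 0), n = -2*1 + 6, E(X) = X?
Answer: 0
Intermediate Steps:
n = 4 (n = -2 + 6 = 4)
H = -12 (H = -3*(4 + 0) = -3*4 = -12)
(H + E(23))*(6*0) = (-12 + 23)*(6*0) = 11*0 = 0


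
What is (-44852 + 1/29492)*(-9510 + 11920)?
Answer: -1593944095515/14746 ≈ -1.0809e+8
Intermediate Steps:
(-44852 + 1/29492)*(-9510 + 11920) = (-44852 + 1/29492)*2410 = -1322775183/29492*2410 = -1593944095515/14746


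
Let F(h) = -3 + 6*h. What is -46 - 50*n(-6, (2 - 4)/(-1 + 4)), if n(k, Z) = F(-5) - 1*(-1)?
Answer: 1554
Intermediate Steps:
n(k, Z) = -32 (n(k, Z) = (-3 + 6*(-5)) - 1*(-1) = (-3 - 30) + 1 = -33 + 1 = -32)
-46 - 50*n(-6, (2 - 4)/(-1 + 4)) = -46 - 50*(-32) = -46 + 1600 = 1554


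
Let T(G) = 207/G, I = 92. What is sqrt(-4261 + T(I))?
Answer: I*sqrt(17035)/2 ≈ 65.259*I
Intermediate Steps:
sqrt(-4261 + T(I)) = sqrt(-4261 + 207/92) = sqrt(-4261 + 207*(1/92)) = sqrt(-4261 + 9/4) = sqrt(-17035/4) = I*sqrt(17035)/2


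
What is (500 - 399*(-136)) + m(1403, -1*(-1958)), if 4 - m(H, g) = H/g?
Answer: 107234341/1958 ≈ 54767.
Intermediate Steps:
m(H, g) = 4 - H/g
(500 - 399*(-136)) + m(1403, -1*(-1958)) = (500 - 399*(-136)) + (4 - 1*1403/(-1*(-1958))) = (500 + 54264) + (4 - 1*1403/1958) = 54764 + (4 - 1*1403*1/1958) = 54764 + (4 - 1403/1958) = 54764 + 6429/1958 = 107234341/1958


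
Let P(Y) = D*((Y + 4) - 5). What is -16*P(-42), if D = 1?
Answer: 688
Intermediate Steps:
P(Y) = -1 + Y (P(Y) = 1*((Y + 4) - 5) = 1*((4 + Y) - 5) = 1*(-1 + Y) = -1 + Y)
-16*P(-42) = -16*(-1 - 42) = -16*(-43) = 688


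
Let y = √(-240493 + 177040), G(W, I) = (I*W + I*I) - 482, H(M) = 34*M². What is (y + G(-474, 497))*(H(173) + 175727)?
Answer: 13065584037 + 1193313*I*√63453 ≈ 1.3066e+10 + 3.0059e+8*I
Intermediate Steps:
G(W, I) = -482 + I² + I*W (G(W, I) = (I*W + I²) - 482 = (I² + I*W) - 482 = -482 + I² + I*W)
y = I*√63453 (y = √(-63453) = I*√63453 ≈ 251.9*I)
(y + G(-474, 497))*(H(173) + 175727) = (I*√63453 + (-482 + 497² + 497*(-474)))*(34*173² + 175727) = (I*√63453 + (-482 + 247009 - 235578))*(34*29929 + 175727) = (I*√63453 + 10949)*(1017586 + 175727) = (10949 + I*√63453)*1193313 = 13065584037 + 1193313*I*√63453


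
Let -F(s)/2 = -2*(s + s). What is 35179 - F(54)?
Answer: 34747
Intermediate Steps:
F(s) = 8*s (F(s) = -(-4)*(s + s) = -(-4)*2*s = -(-8)*s = 8*s)
35179 - F(54) = 35179 - 8*54 = 35179 - 1*432 = 35179 - 432 = 34747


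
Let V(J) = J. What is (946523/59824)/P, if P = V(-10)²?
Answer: 946523/5982400 ≈ 0.15822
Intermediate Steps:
P = 100 (P = (-10)² = 100)
(946523/59824)/P = (946523/59824)/100 = (946523*(1/59824))*(1/100) = (946523/59824)*(1/100) = 946523/5982400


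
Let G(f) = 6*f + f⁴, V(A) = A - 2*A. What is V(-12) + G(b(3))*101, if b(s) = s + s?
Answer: 134544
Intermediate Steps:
b(s) = 2*s
V(A) = -A
G(f) = f⁴ + 6*f
V(-12) + G(b(3))*101 = -1*(-12) + ((2*3)*(6 + (2*3)³))*101 = 12 + (6*(6 + 6³))*101 = 12 + (6*(6 + 216))*101 = 12 + (6*222)*101 = 12 + 1332*101 = 12 + 134532 = 134544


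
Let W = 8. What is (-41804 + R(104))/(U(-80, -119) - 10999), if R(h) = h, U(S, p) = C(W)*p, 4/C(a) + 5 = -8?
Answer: 542100/142511 ≈ 3.8039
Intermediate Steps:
C(a) = -4/13 (C(a) = 4/(-5 - 8) = 4/(-13) = 4*(-1/13) = -4/13)
U(S, p) = -4*p/13
(-41804 + R(104))/(U(-80, -119) - 10999) = (-41804 + 104)/(-4/13*(-119) - 10999) = -41700/(476/13 - 10999) = -41700/(-142511/13) = -41700*(-13/142511) = 542100/142511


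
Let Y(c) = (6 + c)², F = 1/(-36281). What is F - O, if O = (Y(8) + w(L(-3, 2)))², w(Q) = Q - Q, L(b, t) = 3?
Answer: -1393770897/36281 ≈ -38416.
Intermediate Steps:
w(Q) = 0
F = -1/36281 ≈ -2.7563e-5
O = 38416 (O = ((6 + 8)² + 0)² = (14² + 0)² = (196 + 0)² = 196² = 38416)
F - O = -1/36281 - 1*38416 = -1/36281 - 38416 = -1393770897/36281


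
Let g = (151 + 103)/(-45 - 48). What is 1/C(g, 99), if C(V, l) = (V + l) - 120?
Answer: -93/2207 ≈ -0.042139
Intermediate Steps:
g = -254/93 (g = 254/(-93) = 254*(-1/93) = -254/93 ≈ -2.7312)
C(V, l) = -120 + V + l
1/C(g, 99) = 1/(-120 - 254/93 + 99) = 1/(-2207/93) = -93/2207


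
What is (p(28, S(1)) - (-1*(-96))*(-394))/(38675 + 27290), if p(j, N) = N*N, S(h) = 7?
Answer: 37873/65965 ≈ 0.57414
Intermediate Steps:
p(j, N) = N²
(p(28, S(1)) - (-1*(-96))*(-394))/(38675 + 27290) = (7² - (-1*(-96))*(-394))/(38675 + 27290) = (49 - 96*(-394))/65965 = (49 - 1*(-37824))*(1/65965) = (49 + 37824)*(1/65965) = 37873*(1/65965) = 37873/65965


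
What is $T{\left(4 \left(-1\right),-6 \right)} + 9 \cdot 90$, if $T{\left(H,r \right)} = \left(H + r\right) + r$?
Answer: $794$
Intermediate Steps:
$T{\left(H,r \right)} = H + 2 r$
$T{\left(4 \left(-1\right),-6 \right)} + 9 \cdot 90 = \left(4 \left(-1\right) + 2 \left(-6\right)\right) + 9 \cdot 90 = \left(-4 - 12\right) + 810 = -16 + 810 = 794$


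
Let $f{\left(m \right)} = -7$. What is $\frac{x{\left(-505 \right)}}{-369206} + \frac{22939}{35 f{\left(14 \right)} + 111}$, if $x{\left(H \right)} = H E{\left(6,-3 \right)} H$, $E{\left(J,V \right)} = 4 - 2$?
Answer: $- \frac{4268781567}{24736802} \approx -172.57$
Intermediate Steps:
$E{\left(J,V \right)} = 2$
$x{\left(H \right)} = 2 H^{2}$ ($x{\left(H \right)} = H 2 H = 2 H H = 2 H^{2}$)
$\frac{x{\left(-505 \right)}}{-369206} + \frac{22939}{35 f{\left(14 \right)} + 111} = \frac{2 \left(-505\right)^{2}}{-369206} + \frac{22939}{35 \left(-7\right) + 111} = 2 \cdot 255025 \left(- \frac{1}{369206}\right) + \frac{22939}{-245 + 111} = 510050 \left(- \frac{1}{369206}\right) + \frac{22939}{-134} = - \frac{255025}{184603} + 22939 \left(- \frac{1}{134}\right) = - \frac{255025}{184603} - \frac{22939}{134} = - \frac{4268781567}{24736802}$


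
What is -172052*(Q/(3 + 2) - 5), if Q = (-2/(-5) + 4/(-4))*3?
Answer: 23054968/25 ≈ 9.2220e+5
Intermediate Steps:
Q = -9/5 (Q = (-2*(-⅕) + 4*(-¼))*3 = (⅖ - 1)*3 = -⅗*3 = -9/5 ≈ -1.8000)
-172052*(Q/(3 + 2) - 5) = -172052*(-9/5/(3 + 2) - 5) = -172052*(-9/5/5 - 5) = -172052*((⅕)*(-9/5) - 5) = -172052*(-9/25 - 5) = -172052*(-134/25) = 23054968/25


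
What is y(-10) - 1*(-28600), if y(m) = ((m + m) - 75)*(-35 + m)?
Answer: 32875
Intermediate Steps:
y(m) = (-75 + 2*m)*(-35 + m) (y(m) = (2*m - 75)*(-35 + m) = (-75 + 2*m)*(-35 + m))
y(-10) - 1*(-28600) = (2625 - 145*(-10) + 2*(-10)²) - 1*(-28600) = (2625 + 1450 + 2*100) + 28600 = (2625 + 1450 + 200) + 28600 = 4275 + 28600 = 32875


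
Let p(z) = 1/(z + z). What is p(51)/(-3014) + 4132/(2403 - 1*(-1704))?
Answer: 423429463/420868932 ≈ 1.0061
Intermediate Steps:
p(z) = 1/(2*z)
p(51)/(-3014) + 4132/(2403 - 1*(-1704)) = ((½)/51)/(-3014) + 4132/(2403 - 1*(-1704)) = ((½)*(1/51))*(-1/3014) + 4132/(2403 + 1704) = (1/102)*(-1/3014) + 4132/4107 = -1/307428 + 4132*(1/4107) = -1/307428 + 4132/4107 = 423429463/420868932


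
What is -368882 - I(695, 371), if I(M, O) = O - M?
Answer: -368558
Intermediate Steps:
-368882 - I(695, 371) = -368882 - (371 - 1*695) = -368882 - (371 - 695) = -368882 - 1*(-324) = -368882 + 324 = -368558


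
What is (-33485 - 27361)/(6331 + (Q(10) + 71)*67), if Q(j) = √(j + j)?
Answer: -168665112/30713491 + 2038341*√5/30713491 ≈ -5.3432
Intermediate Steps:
Q(j) = √2*√j (Q(j) = √(2*j) = √2*√j)
(-33485 - 27361)/(6331 + (Q(10) + 71)*67) = (-33485 - 27361)/(6331 + (√2*√10 + 71)*67) = -60846/(6331 + (2*√5 + 71)*67) = -60846/(6331 + (71 + 2*√5)*67) = -60846/(6331 + (4757 + 134*√5)) = -60846/(11088 + 134*√5)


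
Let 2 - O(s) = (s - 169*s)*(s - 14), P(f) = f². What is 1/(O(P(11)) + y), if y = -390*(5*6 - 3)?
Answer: 1/2164568 ≈ 4.6199e-7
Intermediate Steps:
O(s) = 2 + 168*s*(-14 + s) (O(s) = 2 - (s - 169*s)*(s - 14) = 2 - (-168*s)*(-14 + s) = 2 - (-168)*s*(-14 + s) = 2 + 168*s*(-14 + s))
y = -10530 (y = -390*(30 - 3) = -390*27 = -10530)
1/(O(P(11)) + y) = 1/((2 - 2352*11² + 168*(11²)²) - 10530) = 1/((2 - 2352*121 + 168*121²) - 10530) = 1/((2 - 284592 + 168*14641) - 10530) = 1/((2 - 284592 + 2459688) - 10530) = 1/(2175098 - 10530) = 1/2164568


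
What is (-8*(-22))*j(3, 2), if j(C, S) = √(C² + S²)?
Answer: 176*√13 ≈ 634.58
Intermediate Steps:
(-8*(-22))*j(3, 2) = (-8*(-22))*√(3² + 2²) = 176*√(9 + 4) = 176*√13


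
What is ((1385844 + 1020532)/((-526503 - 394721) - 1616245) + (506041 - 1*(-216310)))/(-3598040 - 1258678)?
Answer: -1832940863243/12323771366742 ≈ -0.14873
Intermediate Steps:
((1385844 + 1020532)/((-526503 - 394721) - 1616245) + (506041 - 1*(-216310)))/(-3598040 - 1258678) = (2406376/(-921224 - 1616245) + (506041 + 216310))/(-4856718) = (2406376/(-2537469) + 722351)*(-1/4856718) = (2406376*(-1/2537469) + 722351)*(-1/4856718) = (-2406376/2537469 + 722351)*(-1/4856718) = (1832940863243/2537469)*(-1/4856718) = -1832940863243/12323771366742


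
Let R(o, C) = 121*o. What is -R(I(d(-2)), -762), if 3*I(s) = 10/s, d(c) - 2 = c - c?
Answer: -605/3 ≈ -201.67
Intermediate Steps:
d(c) = 2 (d(c) = 2 + (c - c) = 2 + 0 = 2)
I(s) = 10/(3*s) (I(s) = (10/s)/3 = 10/(3*s))
-R(I(d(-2)), -762) = -121*(10/3)/2 = -121*(10/3)*(½) = -121*5/3 = -1*605/3 = -605/3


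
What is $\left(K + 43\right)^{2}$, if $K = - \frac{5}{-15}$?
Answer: $\frac{16900}{9} \approx 1877.8$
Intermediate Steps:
$K = \frac{1}{3}$ ($K = \left(-5\right) \left(- \frac{1}{15}\right) = \frac{1}{3} \approx 0.33333$)
$\left(K + 43\right)^{2} = \left(\frac{1}{3} + 43\right)^{2} = \left(\frac{130}{3}\right)^{2} = \frac{16900}{9}$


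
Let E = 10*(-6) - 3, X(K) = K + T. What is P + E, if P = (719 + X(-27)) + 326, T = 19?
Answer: 974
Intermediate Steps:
X(K) = 19 + K (X(K) = K + 19 = 19 + K)
E = -63 (E = -60 - 3 = -63)
P = 1037 (P = (719 + (19 - 27)) + 326 = (719 - 8) + 326 = 711 + 326 = 1037)
P + E = 1037 - 63 = 974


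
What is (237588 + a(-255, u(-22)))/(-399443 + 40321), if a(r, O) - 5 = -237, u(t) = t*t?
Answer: -118678/179561 ≈ -0.66093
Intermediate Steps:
u(t) = t²
a(r, O) = -232 (a(r, O) = 5 - 237 = -232)
(237588 + a(-255, u(-22)))/(-399443 + 40321) = (237588 - 232)/(-399443 + 40321) = 237356/(-359122) = 237356*(-1/359122) = -118678/179561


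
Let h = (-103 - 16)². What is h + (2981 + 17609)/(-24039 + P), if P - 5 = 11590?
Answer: 88099447/6222 ≈ 14159.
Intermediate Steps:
P = 11595 (P = 5 + 11590 = 11595)
h = 14161 (h = (-119)² = 14161)
h + (2981 + 17609)/(-24039 + P) = 14161 + (2981 + 17609)/(-24039 + 11595) = 14161 + 20590/(-12444) = 14161 + 20590*(-1/12444) = 14161 - 10295/6222 = 88099447/6222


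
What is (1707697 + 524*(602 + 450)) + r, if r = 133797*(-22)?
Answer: -684589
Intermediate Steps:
r = -2943534
(1707697 + 524*(602 + 450)) + r = (1707697 + 524*(602 + 450)) - 2943534 = (1707697 + 524*1052) - 2943534 = (1707697 + 551248) - 2943534 = 2258945 - 2943534 = -684589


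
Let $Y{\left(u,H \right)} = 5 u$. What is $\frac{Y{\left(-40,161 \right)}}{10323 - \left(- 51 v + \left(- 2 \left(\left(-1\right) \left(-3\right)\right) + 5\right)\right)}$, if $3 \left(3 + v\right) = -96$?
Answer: $- \frac{200}{8539} \approx -0.023422$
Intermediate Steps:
$v = -35$ ($v = -3 + \frac{1}{3} \left(-96\right) = -3 - 32 = -35$)
$\frac{Y{\left(-40,161 \right)}}{10323 - \left(- 51 v + \left(- 2 \left(\left(-1\right) \left(-3\right)\right) + 5\right)\right)} = \frac{5 \left(-40\right)}{10323 - \left(\left(-51\right) \left(-35\right) + \left(- 2 \left(\left(-1\right) \left(-3\right)\right) + 5\right)\right)} = - \frac{200}{10323 - \left(1785 + \left(\left(-2\right) 3 + 5\right)\right)} = - \frac{200}{10323 - \left(1785 + \left(-6 + 5\right)\right)} = - \frac{200}{10323 - \left(1785 - 1\right)} = - \frac{200}{10323 - 1784} = - \frac{200}{8539}$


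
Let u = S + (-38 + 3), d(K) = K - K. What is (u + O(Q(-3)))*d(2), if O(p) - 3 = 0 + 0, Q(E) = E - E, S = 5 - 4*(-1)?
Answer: 0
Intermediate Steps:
S = 9 (S = 5 + 4 = 9)
d(K) = 0
Q(E) = 0
u = -26 (u = 9 + (-38 + 3) = 9 - 35 = -26)
O(p) = 3 (O(p) = 3 + (0 + 0) = 3 + 0 = 3)
(u + O(Q(-3)))*d(2) = (-26 + 3)*0 = -23*0 = 0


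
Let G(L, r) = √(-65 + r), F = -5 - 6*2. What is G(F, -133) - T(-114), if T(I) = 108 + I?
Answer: 6 + 3*I*√22 ≈ 6.0 + 14.071*I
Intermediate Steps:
F = -17 (F = -5 - 12 = -17)
G(F, -133) - T(-114) = √(-65 - 133) - (108 - 114) = √(-198) - 1*(-6) = 3*I*√22 + 6 = 6 + 3*I*√22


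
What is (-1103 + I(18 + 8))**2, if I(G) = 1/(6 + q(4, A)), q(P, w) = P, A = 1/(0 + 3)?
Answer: 121638841/100 ≈ 1.2164e+6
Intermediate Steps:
A = 1/3 ≈ 0.33333
I(G) = 1/10 (I(G) = 1/(6 + 4) = 1/10)
(-1103 + I(18 + 8))**2 = (-1103 + 1/10)**2 = (-11029/10)**2 = 121638841/100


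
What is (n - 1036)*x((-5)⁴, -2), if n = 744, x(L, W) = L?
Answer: -182500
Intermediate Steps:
(n - 1036)*x((-5)⁴, -2) = (744 - 1036)*(-5)⁴ = -292*625 = -182500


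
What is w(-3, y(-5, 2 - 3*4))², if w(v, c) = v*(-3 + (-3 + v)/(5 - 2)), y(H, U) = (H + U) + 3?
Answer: 225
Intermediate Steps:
y(H, U) = 3 + H + U
w(v, c) = v*(-4 + v/3) (w(v, c) = v*(-3 + (-3 + v)/3) = v*(-3 + (-3 + v)*(⅓)) = v*(-3 + (-1 + v/3)) = v*(-4 + v/3))
w(-3, y(-5, 2 - 3*4))² = ((⅓)*(-3)*(-12 - 3))² = ((⅓)*(-3)*(-15))² = 15² = 225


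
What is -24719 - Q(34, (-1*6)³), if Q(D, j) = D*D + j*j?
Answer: -72531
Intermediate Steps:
Q(D, j) = D² + j²
-24719 - Q(34, (-1*6)³) = -24719 - (34² + ((-1*6)³)²) = -24719 - (1156 + ((-6)³)²) = -24719 - (1156 + (-216)²) = -24719 - (1156 + 46656) = -24719 - 1*47812 = -24719 - 47812 = -72531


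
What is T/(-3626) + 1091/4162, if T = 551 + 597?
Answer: -58715/1077958 ≈ -0.054469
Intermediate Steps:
T = 1148
T/(-3626) + 1091/4162 = 1148/(-3626) + 1091/4162 = 1148*(-1/3626) + 1091*(1/4162) = -82/259 + 1091/4162 = -58715/1077958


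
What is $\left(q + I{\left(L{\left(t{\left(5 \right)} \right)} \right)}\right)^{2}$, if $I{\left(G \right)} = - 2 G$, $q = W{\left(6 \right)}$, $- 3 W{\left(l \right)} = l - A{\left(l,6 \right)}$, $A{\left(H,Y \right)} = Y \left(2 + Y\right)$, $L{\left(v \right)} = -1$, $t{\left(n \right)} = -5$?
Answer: $256$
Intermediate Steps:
$W{\left(l \right)} = 16 - \frac{l}{3}$ ($W{\left(l \right)} = - \frac{l - 6 \left(2 + 6\right)}{3} = - \frac{l - 6 \cdot 8}{3} = - \frac{l - 48}{3} = - \frac{-48 + l}{3} = 16 - \frac{l}{3}$)
$q = 14$ ($q = 16 - 2 = 14$)
$\left(q + I{\left(L{\left(t{\left(5 \right)} \right)} \right)}\right)^{2} = \left(14 - -2\right)^{2} = \left(14 + 2\right)^{2} = 16^{2} = 256$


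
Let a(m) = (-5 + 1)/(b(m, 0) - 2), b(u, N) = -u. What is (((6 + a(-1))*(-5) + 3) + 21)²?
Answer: 676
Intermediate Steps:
a(m) = -4/(-2 - m) (a(m) = (-5 + 1)/(-m - 2) = -4/(-2 - m))
(((6 + a(-1))*(-5) + 3) + 21)² = (((6 + 4/(2 - 1))*(-5) + 3) + 21)² = (((6 + 4/1)*(-5) + 3) + 21)² = (((6 + 4*1)*(-5) + 3) + 21)² = (((6 + 4)*(-5) + 3) + 21)² = ((10*(-5) + 3) + 21)² = ((-50 + 3) + 21)² = (-47 + 21)² = (-26)² = 676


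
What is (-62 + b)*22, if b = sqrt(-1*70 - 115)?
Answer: -1364 + 22*I*sqrt(185) ≈ -1364.0 + 299.23*I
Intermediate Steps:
b = I*sqrt(185) (b = sqrt(-70 - 115) = sqrt(-185) = I*sqrt(185) ≈ 13.601*I)
(-62 + b)*22 = (-62 + I*sqrt(185))*22 = -1364 + 22*I*sqrt(185)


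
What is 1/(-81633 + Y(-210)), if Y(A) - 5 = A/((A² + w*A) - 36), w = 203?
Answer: -239/19509127 ≈ -1.2251e-5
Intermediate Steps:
Y(A) = 5 + A/(-36 + A² + 203*A) (Y(A) = 5 + A/((A² + 203*A) - 36) = 5 + A/(-36 + A² + 203*A))
1/(-81633 + Y(-210)) = 1/(-81633 + (-180 + 5*(-210)² + 1016*(-210))/(-36 + (-210)² + 203*(-210))) = 1/(-81633 + (-180 + 5*44100 - 213360)/(-36 + 44100 - 42630)) = 1/(-81633 + (-180 + 220500 - 213360)/1434) = 1/(-81633 + (1/1434)*6960) = 1/(-81633 + 1160/239) = 1/(-19509127/239) = -239/19509127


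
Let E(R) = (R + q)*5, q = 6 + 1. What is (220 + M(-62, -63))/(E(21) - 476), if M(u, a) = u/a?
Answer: -6961/10584 ≈ -0.65769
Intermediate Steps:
q = 7
E(R) = 35 + 5*R (E(R) = (R + 7)*5 = (7 + R)*5 = 35 + 5*R)
(220 + M(-62, -63))/(E(21) - 476) = (220 - 62/(-63))/((35 + 5*21) - 476) = (220 - 62*(-1/63))/((35 + 105) - 476) = (220 + 62/63)/(140 - 476) = (13922/63)/(-336) = (13922/63)*(-1/336) = -6961/10584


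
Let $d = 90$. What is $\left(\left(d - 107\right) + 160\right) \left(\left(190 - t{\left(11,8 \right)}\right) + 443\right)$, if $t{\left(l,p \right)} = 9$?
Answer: $89232$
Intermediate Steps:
$\left(\left(d - 107\right) + 160\right) \left(\left(190 - t{\left(11,8 \right)}\right) + 443\right) = \left(\left(90 - 107\right) + 160\right) \left(\left(190 - 9\right) + 443\right) = \left(-17 + 160\right) \left(\left(190 - 9\right) + 443\right) = 143 \left(181 + 443\right) = 143 \cdot 624 = 89232$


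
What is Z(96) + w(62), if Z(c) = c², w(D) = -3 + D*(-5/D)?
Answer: 9208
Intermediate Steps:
w(D) = -8 (w(D) = -3 - 5 = -8)
Z(96) + w(62) = 96² - 8 = 9216 - 8 = 9208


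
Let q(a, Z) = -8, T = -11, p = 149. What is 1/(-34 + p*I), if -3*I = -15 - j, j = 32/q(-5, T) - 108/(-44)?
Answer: 33/20930 ≈ 0.0015767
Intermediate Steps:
j = -17/11 (j = 32/(-8) - 108/(-44) = 32*(-1/8) - 108*(-1/44) = -4 + 27/11 = -17/11 ≈ -1.5455)
I = 148/33 (I = -(-15 - 1*(-17/11))/3 = -(-15 + 17/11)/3 = -1/3*(-148/11) = 148/33 ≈ 4.4848)
1/(-34 + p*I) = 1/(-34 + 149*(148/33)) = 1/(-34 + 22052/33) = 1/(20930/33) = 33/20930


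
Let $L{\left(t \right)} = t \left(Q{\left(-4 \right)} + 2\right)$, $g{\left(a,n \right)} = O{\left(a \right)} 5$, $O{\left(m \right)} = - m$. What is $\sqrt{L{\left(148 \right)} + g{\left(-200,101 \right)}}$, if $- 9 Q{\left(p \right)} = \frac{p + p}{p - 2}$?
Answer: $\frac{20 \sqrt{258}}{9} \approx 35.694$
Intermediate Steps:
$g{\left(a,n \right)} = - 5 a$ ($g{\left(a,n \right)} = - a 5 = - 5 a$)
$Q{\left(p \right)} = - \frac{2 p}{9 \left(-2 + p\right)}$ ($Q{\left(p \right)} = - \frac{\left(p + p\right) \frac{1}{p - 2}}{9} = - \frac{2 p \frac{1}{-2 + p}}{9} = - \frac{2 p}{9 \left(-2 + p\right)}$)
$L{\left(t \right)} = \frac{50 t}{27}$ ($L{\left(t \right)} = t \left(\left(-2\right) \left(-4\right) \frac{1}{-18 + 9 \left(-4\right)} + 2\right) = t \left(\left(-2\right) \left(-4\right) \frac{1}{-18 - 36} + 2\right) = t \left(\left(-2\right) \left(-4\right) \frac{1}{-54} + 2\right) = t \left(\left(-2\right) \left(-4\right) \left(- \frac{1}{54}\right) + 2\right) = t \left(- \frac{4}{27} + 2\right) = t \frac{50}{27} = \frac{50 t}{27}$)
$\sqrt{L{\left(148 \right)} + g{\left(-200,101 \right)}} = \sqrt{\frac{50}{27} \cdot 148 - -1000} = \sqrt{\frac{7400}{27} + 1000} = \sqrt{\frac{34400}{27}} = \frac{20 \sqrt{258}}{9}$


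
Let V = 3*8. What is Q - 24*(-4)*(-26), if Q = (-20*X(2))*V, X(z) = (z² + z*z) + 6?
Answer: -9216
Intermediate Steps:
X(z) = 6 + 2*z² (X(z) = (z² + z²) + 6 = 2*z² + 6 = 6 + 2*z²)
V = 24
Q = -6720 (Q = -20*(6 + 2*2²)*24 = -20*(6 + 2*4)*24 = -20*(6 + 8)*24 = -20*14*24 = -280*24 = -6720)
Q - 24*(-4)*(-26) = -6720 - 24*(-4)*(-26) = -6720 + 96*(-26) = -6720 - 2496 = -9216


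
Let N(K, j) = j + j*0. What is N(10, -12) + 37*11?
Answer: 395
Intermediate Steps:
N(K, j) = j (N(K, j) = j + 0 = j)
N(10, -12) + 37*11 = -12 + 37*11 = -12 + 407 = 395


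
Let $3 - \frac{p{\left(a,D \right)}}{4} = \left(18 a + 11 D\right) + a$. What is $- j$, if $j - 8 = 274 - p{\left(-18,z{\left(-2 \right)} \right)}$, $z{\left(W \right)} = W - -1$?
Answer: $1142$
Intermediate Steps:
$z{\left(W \right)} = 1 + W$ ($z{\left(W \right)} = W + 1 = 1 + W$)
$p{\left(a,D \right)} = 12 - 76 a - 44 D$ ($p{\left(a,D \right)} = 12 - 4 \left(\left(18 a + 11 D\right) + a\right) = 12 - 4 \left(\left(11 D + 18 a\right) + a\right) = 12 - 4 \left(11 D + 19 a\right) = 12 - \left(44 D + 76 a\right) = 12 - 76 a - 44 D$)
$j = -1142$ ($j = 8 - \left(-262 + 1368 - 44 \left(1 - 2\right)\right) = 8 + \left(274 - \left(12 + 1368 - -44\right)\right) = 8 + \left(274 - \left(12 + 1368 + 44\right)\right) = 8 + \left(274 - 1424\right) = 8 - 1150 = -1142$)
$- j = \left(-1\right) \left(-1142\right) = 1142$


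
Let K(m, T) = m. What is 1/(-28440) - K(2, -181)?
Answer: -56881/28440 ≈ -2.0000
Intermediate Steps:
1/(-28440) - K(2, -181) = 1/(-28440) - 1*2 = -1/28440 - 2 = -56881/28440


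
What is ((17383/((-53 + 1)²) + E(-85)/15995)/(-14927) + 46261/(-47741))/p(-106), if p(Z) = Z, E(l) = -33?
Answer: 29879367365378633/3267088067251168160 ≈ 0.0091456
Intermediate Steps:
((17383/((-53 + 1)²) + E(-85)/15995)/(-14927) + 46261/(-47741))/p(-106) = ((17383/((-53 + 1)²) - 33/15995)/(-14927) + 46261/(-47741))/(-106) = ((17383/((-52)²) - 33*1/15995)*(-1/14927) + 46261*(-1/47741))*(-1/106) = ((17383/2704 - 33/15995)*(-1/14927) - 46261/47741)*(-1/106) = ((277951853/43250480)*(-1/14927) - 46261/47741)*(-1/106) = (-277951853/645599914960 - 46261/47741)*(-1/106) = -29879367365378633/30821585540105360*(-1/106) = 29879367365378633/3267088067251168160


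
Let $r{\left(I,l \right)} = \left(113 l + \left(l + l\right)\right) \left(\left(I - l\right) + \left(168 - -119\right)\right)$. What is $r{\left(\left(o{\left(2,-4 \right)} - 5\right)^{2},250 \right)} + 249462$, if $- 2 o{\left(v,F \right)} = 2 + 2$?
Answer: $2721962$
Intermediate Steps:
$o{\left(v,F \right)} = -2$ ($o{\left(v,F \right)} = - \frac{2 + 2}{2} = \left(- \frac{1}{2}\right) 4 = -2$)
$r{\left(I,l \right)} = 115 l \left(287 + I - l\right)$ ($r{\left(I,l \right)} = \left(113 l + 2 l\right) \left(\left(I - l\right) + \left(168 + 119\right)\right) = 115 l \left(\left(I - l\right) + 287\right) = 115 l \left(287 + I - l\right)$)
$r{\left(\left(o{\left(2,-4 \right)} - 5\right)^{2},250 \right)} + 249462 = 115 \cdot 250 \left(287 + \left(-2 - 5\right)^{2} - 250\right) + 249462 = 115 \cdot 250 \left(287 + \left(-7\right)^{2} - 250\right) + 249462 = 115 \cdot 250 \left(287 + 49 - 250\right) + 249462 = 115 \cdot 250 \cdot 86 + 249462 = 2472500 + 249462 = 2721962$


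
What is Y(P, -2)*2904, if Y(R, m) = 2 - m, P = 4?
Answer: 11616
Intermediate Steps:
Y(P, -2)*2904 = (2 - 1*(-2))*2904 = (2 + 2)*2904 = 4*2904 = 11616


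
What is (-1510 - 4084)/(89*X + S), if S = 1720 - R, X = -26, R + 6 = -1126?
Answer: -2797/269 ≈ -10.398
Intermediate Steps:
R = -1132 (R = -6 - 1126 = -1132)
S = 2852 (S = 1720 - 1*(-1132) = 1720 + 1132 = 2852)
(-1510 - 4084)/(89*X + S) = (-1510 - 4084)/(89*(-26) + 2852) = -5594/(-2314 + 2852) = -5594/538 = -5594*1/538 = -2797/269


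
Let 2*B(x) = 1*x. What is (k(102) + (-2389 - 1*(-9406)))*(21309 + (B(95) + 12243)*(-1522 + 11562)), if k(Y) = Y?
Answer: 878612236551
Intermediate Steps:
B(x) = x/2 (B(x) = (1*x)/2 = x/2)
(k(102) + (-2389 - 1*(-9406)))*(21309 + (B(95) + 12243)*(-1522 + 11562)) = (102 + (-2389 - 1*(-9406)))*(21309 + ((1/2)*95 + 12243)*(-1522 + 11562)) = (102 + (-2389 + 9406))*(21309 + (95/2 + 12243)*10040) = (102 + 7017)*(21309 + (24581/2)*10040) = 7119*(21309 + 123396620) = 7119*123417929 = 878612236551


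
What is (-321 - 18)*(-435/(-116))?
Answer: -5085/4 ≈ -1271.3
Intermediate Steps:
(-321 - 18)*(-435/(-116)) = -(-147465)*(-1)/116 = -339*15/4 = -5085/4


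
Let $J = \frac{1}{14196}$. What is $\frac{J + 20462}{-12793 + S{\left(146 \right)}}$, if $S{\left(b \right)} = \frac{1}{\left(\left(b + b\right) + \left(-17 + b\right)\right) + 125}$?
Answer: $- \frac{290478553}{181609402} \approx -1.5995$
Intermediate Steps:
$S{\left(b \right)} = \frac{1}{108 + 3 b}$ ($S{\left(b \right)} = \frac{1}{\left(2 b + \left(-17 + b\right)\right) + 125} = \frac{1}{\left(-17 + 3 b\right) + 125} = \frac{1}{108 + 3 b}$)
$J = \frac{1}{14196} \approx 7.0442 \cdot 10^{-5}$
$\frac{J + 20462}{-12793 + S{\left(146 \right)}} = \frac{\frac{1}{14196} + 20462}{-12793 + \frac{1}{3 \left(36 + 146\right)}} = \frac{290478553}{14196 \left(-12793 + \frac{1}{3 \cdot 182}\right)} = \frac{290478553}{14196 \left(-12793 + \frac{1}{3} \cdot \frac{1}{182}\right)} = \frac{290478553}{14196 \left(-12793 + \frac{1}{546}\right)} = \frac{290478553}{14196 \left(- \frac{6984977}{546}\right)} = \frac{290478553}{14196} \left(- \frac{546}{6984977}\right) = - \frac{290478553}{181609402}$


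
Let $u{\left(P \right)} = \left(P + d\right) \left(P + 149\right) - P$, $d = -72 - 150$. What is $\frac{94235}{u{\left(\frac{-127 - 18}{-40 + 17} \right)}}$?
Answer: $- \frac{49850315}{17724027} \approx -2.8126$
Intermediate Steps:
$d = -222$ ($d = -72 - 150 = -222$)
$u{\left(P \right)} = - P + \left(-222 + P\right) \left(149 + P\right)$ ($u{\left(P \right)} = \left(P - 222\right) \left(P + 149\right) - P = \left(-222 + P\right) \left(149 + P\right) - P = - P + \left(-222 + P\right) \left(149 + P\right)$)
$\frac{94235}{u{\left(\frac{-127 - 18}{-40 + 17} \right)}} = \frac{94235}{-33078 + \left(\frac{-127 - 18}{-40 + 17}\right)^{2} - 74 \frac{-127 - 18}{-40 + 17}} = \frac{94235}{-33078 + \left(- \frac{145}{-23}\right)^{2} - 74 \left(- \frac{145}{-23}\right)} = \frac{94235}{-33078 + \left(\left(-145\right) \left(- \frac{1}{23}\right)\right)^{2} - 74 \left(\left(-145\right) \left(- \frac{1}{23}\right)\right)} = \frac{94235}{-33078 + \left(\frac{145}{23}\right)^{2} - \frac{10730}{23}} = \frac{94235}{-33078 + \frac{21025}{529} - \frac{10730}{23}} = \frac{94235}{- \frac{17724027}{529}} = 94235 \left(- \frac{529}{17724027}\right) = - \frac{49850315}{17724027}$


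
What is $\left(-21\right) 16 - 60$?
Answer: $-396$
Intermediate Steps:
$\left(-21\right) 16 - 60 = -336 - 60 = -396$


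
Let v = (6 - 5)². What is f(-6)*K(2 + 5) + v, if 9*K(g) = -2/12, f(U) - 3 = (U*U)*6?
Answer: -55/18 ≈ -3.0556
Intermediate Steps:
f(U) = 3 + 6*U² (f(U) = 3 + (U*U)*6 = 3 + U²*6 = 3 + 6*U²)
v = 1 (v = 1² = 1)
K(g) = -1/54 (K(g) = (-2/12)/9 = (-2*1/12)/9 = (⅑)*(-⅙) = -1/54)
f(-6)*K(2 + 5) + v = (3 + 6*(-6)²)*(-1/54) + 1 = (3 + 6*36)*(-1/54) + 1 = (3 + 216)*(-1/54) + 1 = 219*(-1/54) + 1 = -73/18 + 1 = -55/18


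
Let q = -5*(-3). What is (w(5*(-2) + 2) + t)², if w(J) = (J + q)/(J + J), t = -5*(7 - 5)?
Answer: 27889/256 ≈ 108.94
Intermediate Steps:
q = 15
t = -10 (t = -5*2 = -10)
w(J) = (15 + J)/(2*J) (w(J) = (J + 15)/(J + J) = (15 + J)/((2*J)) = (15 + J)*(1/(2*J)) = (15 + J)/(2*J))
(w(5*(-2) + 2) + t)² = ((15 + (5*(-2) + 2))/(2*(5*(-2) + 2)) - 10)² = ((15 + (-10 + 2))/(2*(-10 + 2)) - 10)² = ((½)*(15 - 8)/(-8) - 10)² = ((½)*(-⅛)*7 - 10)² = (-7/16 - 10)² = (-167/16)² = 27889/256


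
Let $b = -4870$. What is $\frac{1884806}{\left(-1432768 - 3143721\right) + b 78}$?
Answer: $- \frac{1884806}{4956349} \approx -0.38028$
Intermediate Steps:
$\frac{1884806}{\left(-1432768 - 3143721\right) + b 78} = \frac{1884806}{\left(-1432768 - 3143721\right) - 379860} = \frac{1884806}{-4576489 - 379860} = \frac{1884806}{-4956349} = 1884806 \left(- \frac{1}{4956349}\right) = - \frac{1884806}{4956349}$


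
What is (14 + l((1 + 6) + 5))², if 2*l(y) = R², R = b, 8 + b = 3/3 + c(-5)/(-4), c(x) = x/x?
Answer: 1661521/1024 ≈ 1622.6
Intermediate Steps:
c(x) = 1
b = -29/4 (b = -8 + (3/3 + 1/(-4)) = -8 + (3*(⅓) + 1*(-¼)) = -8 + (1 - ¼) = -8 + ¾ = -29/4 ≈ -7.2500)
R = -29/4 ≈ -7.2500
l(y) = 841/32 (l(y) = (-29/4)²/2 = (½)*(841/16) = 841/32)
(14 + l((1 + 6) + 5))² = (14 + 841/32)² = (1289/32)² = 1661521/1024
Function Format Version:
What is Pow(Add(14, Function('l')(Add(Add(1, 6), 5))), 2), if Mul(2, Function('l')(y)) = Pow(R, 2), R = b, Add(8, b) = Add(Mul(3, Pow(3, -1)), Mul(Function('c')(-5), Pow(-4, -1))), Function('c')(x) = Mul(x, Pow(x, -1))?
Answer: Rational(1661521, 1024) ≈ 1622.6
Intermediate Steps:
Function('c')(x) = 1
b = Rational(-29, 4) (b = Add(-8, Add(Mul(3, Pow(3, -1)), Mul(1, Pow(-4, -1)))) = Add(-8, Add(Mul(3, Rational(1, 3)), Mul(1, Rational(-1, 4)))) = Add(-8, Add(1, Rational(-1, 4))) = Add(-8, Rational(3, 4)) = Rational(-29, 4) ≈ -7.2500)
R = Rational(-29, 4) ≈ -7.2500
Function('l')(y) = Rational(841, 32) (Function('l')(y) = Mul(Rational(1, 2), Pow(Rational(-29, 4), 2)) = Mul(Rational(1, 2), Rational(841, 16)) = Rational(841, 32))
Pow(Add(14, Function('l')(Add(Add(1, 6), 5))), 2) = Pow(Add(14, Rational(841, 32)), 2) = Pow(Rational(1289, 32), 2) = Rational(1661521, 1024)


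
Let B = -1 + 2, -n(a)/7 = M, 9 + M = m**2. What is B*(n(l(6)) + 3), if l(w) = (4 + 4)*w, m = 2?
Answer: 38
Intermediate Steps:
M = -5 (M = -9 + 2**2 = -9 + 4 = -5)
l(w) = 8*w
n(a) = 35 (n(a) = -7*(-5) = 35)
B = 1
B*(n(l(6)) + 3) = 1*(35 + 3) = 1*38 = 38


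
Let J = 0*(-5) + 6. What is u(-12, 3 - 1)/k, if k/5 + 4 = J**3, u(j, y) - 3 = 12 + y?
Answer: 17/1060 ≈ 0.016038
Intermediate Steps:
J = 6 (J = 0 + 6 = 6)
u(j, y) = 15 + y (u(j, y) = 3 + (12 + y) = 15 + y)
k = 1060 (k = -20 + 5*6**3 = -20 + 5*216 = -20 + 1080 = 1060)
u(-12, 3 - 1)/k = (15 + (3 - 1))/1060 = (15 + 2)*(1/1060) = 17*(1/1060) = 17/1060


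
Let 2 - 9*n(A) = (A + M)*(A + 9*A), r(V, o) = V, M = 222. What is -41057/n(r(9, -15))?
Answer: 369513/20788 ≈ 17.775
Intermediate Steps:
n(A) = 2/9 - 10*A*(222 + A)/9 (n(A) = 2/9 - (A + 222)*(A + 9*A)/9 = 2/9 - (222 + A)*10*A/9 = 2/9 - 10*A*(222 + A)/9)
-41057/n(r(9, -15)) = -41057/(2/9 - 740/3*9 - 10/9*9²) = -41057/(2/9 - 2220 - 10/9*81) = -41057/(2/9 - 2220 - 90) = -41057/(-20788/9) = -41057*(-9/20788) = 369513/20788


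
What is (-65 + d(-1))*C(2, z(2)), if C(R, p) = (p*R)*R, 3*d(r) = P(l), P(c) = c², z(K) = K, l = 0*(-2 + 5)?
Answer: -520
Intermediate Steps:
l = 0 (l = 0*3 = 0)
d(r) = 0 (d(r) = (⅓)*0² = (⅓)*0 = 0)
C(R, p) = p*R² (C(R, p) = (R*p)*R = p*R²)
(-65 + d(-1))*C(2, z(2)) = (-65 + 0)*(2*2²) = -130*4 = -65*8 = -520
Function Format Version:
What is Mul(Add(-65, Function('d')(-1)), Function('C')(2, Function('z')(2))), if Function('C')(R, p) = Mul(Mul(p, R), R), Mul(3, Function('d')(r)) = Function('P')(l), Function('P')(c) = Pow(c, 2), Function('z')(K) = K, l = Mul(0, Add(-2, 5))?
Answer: -520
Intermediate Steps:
l = 0 (l = Mul(0, 3) = 0)
Function('d')(r) = 0 (Function('d')(r) = Mul(Rational(1, 3), Pow(0, 2)) = Mul(Rational(1, 3), 0) = 0)
Function('C')(R, p) = Mul(p, Pow(R, 2)) (Function('C')(R, p) = Mul(Mul(R, p), R) = Mul(p, Pow(R, 2)))
Mul(Add(-65, Function('d')(-1)), Function('C')(2, Function('z')(2))) = Mul(Add(-65, 0), Mul(2, Pow(2, 2))) = Mul(-65, Mul(2, 4)) = Mul(-65, 8) = -520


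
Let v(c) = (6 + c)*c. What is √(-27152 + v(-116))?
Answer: 2*I*√3598 ≈ 119.97*I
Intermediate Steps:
v(c) = c*(6 + c)
√(-27152 + v(-116)) = √(-27152 - 116*(6 - 116)) = √(-27152 - 116*(-110)) = √(-27152 + 12760) = √(-14392) = 2*I*√3598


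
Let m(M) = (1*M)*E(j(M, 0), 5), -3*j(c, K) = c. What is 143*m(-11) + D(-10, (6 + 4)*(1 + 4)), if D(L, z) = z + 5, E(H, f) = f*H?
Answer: -86350/3 ≈ -28783.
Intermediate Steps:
j(c, K) = -c/3
E(H, f) = H*f
m(M) = -5*M**2/3 (m(M) = (1*M)*(-M/3*5) = M*(-5*M/3) = -5*M**2/3)
D(L, z) = 5 + z
143*m(-11) + D(-10, (6 + 4)*(1 + 4)) = 143*(-5/3*(-11)**2) + (5 + (6 + 4)*(1 + 4)) = 143*(-5/3*121) + (5 + 10*5) = 143*(-605/3) + (5 + 50) = -86515/3 + 55 = -86350/3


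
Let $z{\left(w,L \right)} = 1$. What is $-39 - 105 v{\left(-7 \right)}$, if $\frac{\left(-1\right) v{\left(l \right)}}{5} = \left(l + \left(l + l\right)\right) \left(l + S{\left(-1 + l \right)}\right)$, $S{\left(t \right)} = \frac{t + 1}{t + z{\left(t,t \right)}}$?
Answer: $66111$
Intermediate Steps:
$S{\left(t \right)} = 1$ ($S{\left(t \right)} = \frac{t + 1}{t + 1} = \frac{1 + t}{1 + t} = 1$)
$v{\left(l \right)} = - 15 l \left(1 + l\right)$ ($v{\left(l \right)} = - 5 \left(l + \left(l + l\right)\right) \left(l + 1\right) = - 5 \left(l + 2 l\right) \left(1 + l\right) = - 5 \cdot 3 l \left(1 + l\right) = - 15 l \left(1 + l\right)$)
$-39 - 105 v{\left(-7 \right)} = -39 - 105 \left(\left(-15\right) \left(-7\right) \left(1 - 7\right)\right) = -39 - 105 \left(\left(-15\right) \left(-7\right) \left(-6\right)\right) = -39 - -66150 = -39 + 66150 = 66111$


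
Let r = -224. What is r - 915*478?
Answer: -437594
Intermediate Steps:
r - 915*478 = -224 - 915*478 = -224 - 437370 = -437594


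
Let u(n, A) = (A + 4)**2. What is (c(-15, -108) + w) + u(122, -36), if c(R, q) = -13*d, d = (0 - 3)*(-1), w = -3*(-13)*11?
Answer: 1414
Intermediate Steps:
w = 429 (w = 39*11 = 429)
u(n, A) = (4 + A)**2
d = 3 (d = -3*(-1) = 3)
c(R, q) = -39 (c(R, q) = -13*3 = -39)
(c(-15, -108) + w) + u(122, -36) = (-39 + 429) + (4 - 36)**2 = 390 + (-32)**2 = 390 + 1024 = 1414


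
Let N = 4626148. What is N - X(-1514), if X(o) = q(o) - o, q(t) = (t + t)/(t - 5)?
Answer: 7024816018/1519 ≈ 4.6246e+6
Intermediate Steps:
q(t) = 2*t/(-5 + t) (q(t) = (2*t)/(-5 + t) = 2*t/(-5 + t))
X(o) = -o + 2*o/(-5 + o) (X(o) = 2*o/(-5 + o) - o = -o + 2*o/(-5 + o))
N - X(-1514) = 4626148 - (-1514)*(7 - 1*(-1514))/(-5 - 1514) = 4626148 - (-1514)*(7 + 1514)/(-1519) = 4626148 - (-1514)*(-1)*1521/1519 = 4626148 - 1*2302794/1519 = 4626148 - 2302794/1519 = 7024816018/1519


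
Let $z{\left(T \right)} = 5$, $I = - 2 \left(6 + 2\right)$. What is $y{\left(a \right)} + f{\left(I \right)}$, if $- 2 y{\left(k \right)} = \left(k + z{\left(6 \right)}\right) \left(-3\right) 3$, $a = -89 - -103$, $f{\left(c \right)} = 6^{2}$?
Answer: $\frac{243}{2} \approx 121.5$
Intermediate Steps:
$I = -16$ ($I = \left(-2\right) 8 = -16$)
$f{\left(c \right)} = 36$
$a = 14$ ($a = -89 + 103 = 14$)
$y{\left(k \right)} = \frac{45}{2} + \frac{9 k}{2}$ ($y{\left(k \right)} = - \frac{\left(k + 5\right) \left(-3\right) 3}{2} = - \frac{\left(5 + k\right) \left(-3\right) 3}{2} = - \frac{\left(-15 - 3 k\right) 3}{2} = - \frac{-45 - 9 k}{2} = \frac{45}{2} + \frac{9 k}{2}$)
$y{\left(a \right)} + f{\left(I \right)} = \left(\frac{45}{2} + \frac{9}{2} \cdot 14\right) + 36 = \left(\frac{45}{2} + 63\right) + 36 = \frac{171}{2} + 36 = \frac{243}{2}$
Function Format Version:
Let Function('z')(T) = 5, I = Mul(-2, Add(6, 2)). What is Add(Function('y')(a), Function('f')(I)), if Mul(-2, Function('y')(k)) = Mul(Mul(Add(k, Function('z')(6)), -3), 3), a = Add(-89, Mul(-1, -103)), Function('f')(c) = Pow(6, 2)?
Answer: Rational(243, 2) ≈ 121.50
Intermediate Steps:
I = -16 (I = Mul(-2, 8) = -16)
Function('f')(c) = 36
a = 14 (a = Add(-89, 103) = 14)
Function('y')(k) = Add(Rational(45, 2), Mul(Rational(9, 2), k)) (Function('y')(k) = Mul(Rational(-1, 2), Mul(Mul(Add(k, 5), -3), 3)) = Mul(Rational(-1, 2), Mul(Mul(Add(5, k), -3), 3)) = Mul(Rational(-1, 2), Mul(Add(-15, Mul(-3, k)), 3)) = Mul(Rational(-1, 2), Add(-45, Mul(-9, k))) = Add(Rational(45, 2), Mul(Rational(9, 2), k)))
Add(Function('y')(a), Function('f')(I)) = Add(Add(Rational(45, 2), Mul(Rational(9, 2), 14)), 36) = Add(Add(Rational(45, 2), 63), 36) = Add(Rational(171, 2), 36) = Rational(243, 2)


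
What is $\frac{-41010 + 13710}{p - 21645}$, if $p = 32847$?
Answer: $- \frac{4550}{1867} \approx -2.4371$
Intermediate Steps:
$\frac{-41010 + 13710}{p - 21645} = \frac{-41010 + 13710}{32847 - 21645} = - \frac{27300}{11202} = \left(-27300\right) \frac{1}{11202} = - \frac{4550}{1867}$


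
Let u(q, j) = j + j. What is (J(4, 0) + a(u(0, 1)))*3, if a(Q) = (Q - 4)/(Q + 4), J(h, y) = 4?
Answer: 11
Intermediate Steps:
u(q, j) = 2*j
a(Q) = (-4 + Q)/(4 + Q)
(J(4, 0) + a(u(0, 1)))*3 = (4 + (-4 + 2*1)/(4 + 2*1))*3 = (4 + (-4 + 2)/(4 + 2))*3 = (4 - 2/6)*3 = (4 + (⅙)*(-2))*3 = (4 - ⅓)*3 = (11/3)*3 = 11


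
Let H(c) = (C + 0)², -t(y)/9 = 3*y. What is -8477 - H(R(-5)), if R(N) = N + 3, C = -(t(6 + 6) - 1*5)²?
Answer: -11716122558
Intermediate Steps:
t(y) = -27*y
C = -108241 (C = -(-27*(6 + 6) - 1*5)² = -(-27*12 - 5)² = -(-324 - 5)² = -1*(-329)² = -1*108241 = -108241)
R(N) = 3 + N
H(c) = 11716114081 (H(c) = (-108241 + 0)² = (-108241)² = 11716114081)
-8477 - H(R(-5)) = -8477 - 1*11716114081 = -8477 - 11716114081 = -11716122558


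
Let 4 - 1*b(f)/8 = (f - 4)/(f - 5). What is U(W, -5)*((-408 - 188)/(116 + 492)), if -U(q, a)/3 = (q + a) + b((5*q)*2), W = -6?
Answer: 381291/9880 ≈ 38.592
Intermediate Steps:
b(f) = 32 - 8*(-4 + f)/(-5 + f) (b(f) = 32 - 8*(f - 4)/(f - 5) = 32 - 8*(-4 + f)/(-5 + f))
U(q, a) = -3*a - 3*q - 24*(-16 + 30*q)/(-5 + 10*q) (U(q, a) = -3*((q + a) + 8*(-16 + 3*((5*q)*2))/(-5 + (5*q)*2)) = -3*((a + q) + 8*(-16 + 3*(10*q))/(-5 + 10*q)) = -3*((a + q) + 8*(-16 + 30*q)/(-5 + 10*q)) = -3*(a + q + 8*(-16 + 30*q)/(-5 + 10*q)) = -3*a - 3*q - 24*(-16 + 30*q)/(-5 + 10*q))
U(W, -5)*((-408 - 188)/(116 + 492)) = (3*(128 - 240*(-6) - 5*(-1 + 2*(-6))*(-5 - 6))/(5*(-1 + 2*(-6))))*((-408 - 188)/(116 + 492)) = (3*(128 + 1440 - 5*(-1 - 12)*(-11))/(5*(-1 - 12)))*(-596/608) = ((⅗)*(128 + 1440 - 5*(-13)*(-11))/(-13))*(-596*1/608) = ((⅗)*(-1/13)*(128 + 1440 - 715))*(-149/152) = ((⅗)*(-1/13)*853)*(-149/152) = -2559/65*(-149/152) = 381291/9880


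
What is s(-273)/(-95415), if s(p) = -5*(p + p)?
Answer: -182/6361 ≈ -0.028612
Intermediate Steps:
s(p) = -10*p
s(-273)/(-95415) = -10*(-273)/(-95415) = 2730*(-1/95415) = -182/6361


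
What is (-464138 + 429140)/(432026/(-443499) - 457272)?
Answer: 1108684143/14485721911 ≈ 0.076536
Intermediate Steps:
(-464138 + 429140)/(432026/(-443499) - 457272) = -34998/(432026*(-1/443499) - 457272) = -34998/(-61718/63357 - 457272) = -34998/(-28971443822/63357) = -34998*(-63357/28971443822) = 1108684143/14485721911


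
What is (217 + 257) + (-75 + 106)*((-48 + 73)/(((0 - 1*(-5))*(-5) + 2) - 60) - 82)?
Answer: -172419/83 ≈ -2077.3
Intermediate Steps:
(217 + 257) + (-75 + 106)*((-48 + 73)/(((0 - 1*(-5))*(-5) + 2) - 60) - 82) = 474 + 31*(25/(((0 + 5)*(-5) + 2) - 60) - 82) = 474 + 31*(25/((5*(-5) + 2) - 60) - 82) = 474 + 31*(25/((-25 + 2) - 60) - 82) = 474 + 31*(25/(-23 - 60) - 82) = 474 + 31*(25/(-83) - 82) = 474 + 31*(25*(-1/83) - 82) = 474 + 31*(-25/83 - 82) = 474 + 31*(-6831/83) = 474 - 211761/83 = -172419/83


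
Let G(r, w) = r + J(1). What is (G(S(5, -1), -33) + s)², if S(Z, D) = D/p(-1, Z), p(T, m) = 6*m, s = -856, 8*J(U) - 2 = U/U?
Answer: 10542977041/14400 ≈ 7.3215e+5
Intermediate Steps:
J(U) = 3/8 (J(U) = ¼ + (U/U)/8 = ¼ + (⅛)*1 = ¼ + ⅛ = 3/8)
S(Z, D) = D/(6*Z) (S(Z, D) = D/((6*Z)) = D*(1/(6*Z)) = D/(6*Z))
G(r, w) = 3/8 + r (G(r, w) = r + 3/8 = 3/8 + r)
(G(S(5, -1), -33) + s)² = ((3/8 + (⅙)*(-1)/5) - 856)² = ((3/8 + (⅙)*(-1)*(⅕)) - 856)² = ((3/8 - 1/30) - 856)² = (41/120 - 856)² = (-102679/120)² = 10542977041/14400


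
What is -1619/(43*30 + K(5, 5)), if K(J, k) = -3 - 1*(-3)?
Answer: -1619/1290 ≈ -1.2550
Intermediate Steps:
K(J, k) = 0 (K(J, k) = -3 + 3 = 0)
-1619/(43*30 + K(5, 5)) = -1619/(43*30 + 0) = -1619/(1290 + 0) = -1619/1290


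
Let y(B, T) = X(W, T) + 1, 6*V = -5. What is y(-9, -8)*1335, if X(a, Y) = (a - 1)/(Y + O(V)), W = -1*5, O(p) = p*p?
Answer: 639465/263 ≈ 2431.4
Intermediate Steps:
V = -⅚ (V = (⅙)*(-5) = -⅚ ≈ -0.83333)
O(p) = p²
W = -5
X(a, Y) = (-1 + a)/(25/36 + Y) (X(a, Y) = (a - 1)/(Y + (-⅚)²) = (-1 + a)/(Y + 25/36) = (-1 + a)/(25/36 + Y))
y(B, T) = 1 - 216/(25 + 36*T) (y(B, T) = 36*(-1 - 5)/(25 + 36*T) + 1 = 36*(-6)/(25 + 36*T) + 1 = -216/(25 + 36*T) + 1 = 1 - 216/(25 + 36*T))
y(-9, -8)*1335 = ((-191 + 36*(-8))/(25 + 36*(-8)))*1335 = ((-191 - 288)/(25 - 288))*1335 = (-479/(-263))*1335 = -1/263*(-479)*1335 = (479/263)*1335 = 639465/263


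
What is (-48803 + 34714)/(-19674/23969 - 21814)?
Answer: 337699241/522879440 ≈ 0.64585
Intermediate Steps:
(-48803 + 34714)/(-19674/23969 - 21814) = -14089/(-19674*1/23969 - 21814) = -14089/(-19674/23969 - 21814) = -14089/(-522879440/23969) = -14089*(-23969/522879440) = 337699241/522879440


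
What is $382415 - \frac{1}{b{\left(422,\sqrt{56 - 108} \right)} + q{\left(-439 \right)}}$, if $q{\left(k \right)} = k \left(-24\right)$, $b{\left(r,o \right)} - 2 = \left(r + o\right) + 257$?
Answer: $\frac{48115891624298}{125821141} + \frac{2 i \sqrt{13}}{125821141} \approx 3.8242 \cdot 10^{5} + 5.7312 \cdot 10^{-8} i$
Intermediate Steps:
$b{\left(r,o \right)} = 259 + o + r$ ($b{\left(r,o \right)} = 2 + \left(\left(r + o\right) + 257\right) = 2 + \left(\left(o + r\right) + 257\right) = 2 + \left(257 + o + r\right) = 259 + o + r$)
$q{\left(k \right)} = - 24 k$
$382415 - \frac{1}{b{\left(422,\sqrt{56 - 108} \right)} + q{\left(-439 \right)}} = 382415 - \frac{1}{\left(259 + \sqrt{56 - 108} + 422\right) - -10536} = 382415 - \frac{1}{\left(259 + \sqrt{-52} + 422\right) + 10536} = 382415 - \frac{1}{\left(259 + 2 i \sqrt{13} + 422\right) + 10536} = 382415 - \frac{1}{\left(681 + 2 i \sqrt{13}\right) + 10536} = 382415 - \frac{1}{11217 + 2 i \sqrt{13}}$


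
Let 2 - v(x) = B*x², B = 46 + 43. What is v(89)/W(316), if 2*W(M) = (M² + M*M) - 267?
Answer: -1409934/199445 ≈ -7.0693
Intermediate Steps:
B = 89
v(x) = 2 - 89*x²
W(M) = -267/2 + M² (W(M) = ((M² + M*M) - 267)/2 = ((M² + M²) - 267)/2 = (2*M² - 267)/2 = (-267 + 2*M²)/2 = -267/2 + M²)
v(89)/W(316) = (2 - 89*89²)/(-267/2 + 316²) = (2 - 89*7921)/(-267/2 + 99856) = (2 - 704969)/(199445/2) = -704967*2/199445 = -1409934/199445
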